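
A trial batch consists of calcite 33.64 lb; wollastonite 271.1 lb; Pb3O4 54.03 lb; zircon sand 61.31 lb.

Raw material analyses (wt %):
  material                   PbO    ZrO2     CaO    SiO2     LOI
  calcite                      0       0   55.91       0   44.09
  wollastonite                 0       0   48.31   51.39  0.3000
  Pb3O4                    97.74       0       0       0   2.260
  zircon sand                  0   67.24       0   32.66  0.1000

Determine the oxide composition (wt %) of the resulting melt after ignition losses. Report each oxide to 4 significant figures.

Each numeric step keeps exact precision end to end — intermediates are printed rounded off to 4 significant digits at each printed step. Every reported value takes a single rounding. Derived quantities are carried starting from the weights at 403.2 lb of glass in full float precision (glass mass, the yield, ignition loss, the totals, four oxide percentages) exactly as shown in question or answer.
What the batch supplies per oxide:
  PbO: 54.03·0.9774 = 52.81 lb
  ZrO2: 61.31·0.6724 = 41.22 lb
  CaO: 33.64·0.5591 + 271.1·0.4831 = 149.8 lb
  SiO2: 271.1·0.5139 + 61.31·0.3266 = 159.3 lb
LOI: 33.64·0.4409 + 271.1·0.003000 + 54.03·0.02260 + 61.31·0.001000 = 16.93 lb
Net of LOI, the glass mass = 420.1 − 16.93 = 403.2 lb (consistent with Σ oxide mass)
wt % = 100 × oxide mass / glass mass

Glass mass = 403.2 lb (batch 420.1 − LOI 16.93).
Composition: PbO 13.10%, ZrO2 10.23%, CaO 37.15%, SiO2 39.52%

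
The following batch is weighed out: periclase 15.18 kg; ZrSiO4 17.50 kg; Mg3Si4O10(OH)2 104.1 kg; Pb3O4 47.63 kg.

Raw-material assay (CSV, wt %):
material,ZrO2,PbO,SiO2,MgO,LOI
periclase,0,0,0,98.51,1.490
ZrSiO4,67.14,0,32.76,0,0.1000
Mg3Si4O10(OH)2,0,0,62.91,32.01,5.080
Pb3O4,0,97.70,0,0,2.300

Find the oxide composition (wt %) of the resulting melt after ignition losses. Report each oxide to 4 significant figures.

Each numeric step keeps full float precision at every stage — mid-chain values are displayed, with 4-significant-digit rounding, on the page — exactly one rounding lands on every reported number — derived quantities (the four compositions, ignition loss, glass mass, yield, totals) are re-derived in exact precision starting from the weights on 177.8 kg of glass, exactly as shown in the problem or the answer.
Per-oxide mass from batch:
  ZrO2: 17.50·0.6714 = 11.75 kg
  PbO: 47.63·0.9770 = 46.53 kg
  SiO2: 17.50·0.3276 + 104.1·0.6291 = 71.22 kg
  MgO: 15.18·0.9851 + 104.1·0.3201 = 48.28 kg
LOI: 15.18·0.01490 + 17.50·0.001000 + 104.1·0.05080 + 47.63·0.02300 = 6.627 kg
batch − LOI leaves glass = 184.4 − 6.627 = 177.8 kg (equal to the oxide-mass sum)
each oxide over glass, ×100, is wt %

Glass mass = 177.8 kg (batch 184.4 − LOI 6.627).
Composition: ZrO2 6.609%, PbO 26.17%, SiO2 40.06%, MgO 27.15%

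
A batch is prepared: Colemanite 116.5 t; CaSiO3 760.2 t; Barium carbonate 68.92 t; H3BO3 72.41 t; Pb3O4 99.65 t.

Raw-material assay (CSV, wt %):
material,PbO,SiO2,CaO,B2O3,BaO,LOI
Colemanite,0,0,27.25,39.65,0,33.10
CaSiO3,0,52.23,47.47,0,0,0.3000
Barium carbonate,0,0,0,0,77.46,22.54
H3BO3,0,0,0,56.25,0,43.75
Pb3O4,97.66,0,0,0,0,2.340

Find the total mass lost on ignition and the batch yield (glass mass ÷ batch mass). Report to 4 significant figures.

All arithmetic maintains full precision at every stage; mid-chain values are printed, rounded to four significant digits, in the working — exactly one rounding lands on every reported figure — the derived quantities, including the totals, net glass mass, ignition loss, five oxide percentages, the yield, are re-derived using the weight values at 1027 t of glass in full precision, precisely as stated by the question or the answer.
Ignition loss by material:
  Colemanite: 116.5 × 0.3310 = 38.56 t
  CaSiO3: 760.2 × 0.003000 = 2.281 t
  Barium carbonate: 68.92 × 0.2254 = 15.53 t
  H3BO3: 72.41 × 0.4375 = 31.68 t
  Pb3O4: 99.65 × 0.02340 = 2.332 t
Total LOI = 90.39 t
Glass = batch − LOI = 1118 − 90.39 = 1027 t

LOI loss = 90.39 t; glass = 1027 t; yield = 91.91%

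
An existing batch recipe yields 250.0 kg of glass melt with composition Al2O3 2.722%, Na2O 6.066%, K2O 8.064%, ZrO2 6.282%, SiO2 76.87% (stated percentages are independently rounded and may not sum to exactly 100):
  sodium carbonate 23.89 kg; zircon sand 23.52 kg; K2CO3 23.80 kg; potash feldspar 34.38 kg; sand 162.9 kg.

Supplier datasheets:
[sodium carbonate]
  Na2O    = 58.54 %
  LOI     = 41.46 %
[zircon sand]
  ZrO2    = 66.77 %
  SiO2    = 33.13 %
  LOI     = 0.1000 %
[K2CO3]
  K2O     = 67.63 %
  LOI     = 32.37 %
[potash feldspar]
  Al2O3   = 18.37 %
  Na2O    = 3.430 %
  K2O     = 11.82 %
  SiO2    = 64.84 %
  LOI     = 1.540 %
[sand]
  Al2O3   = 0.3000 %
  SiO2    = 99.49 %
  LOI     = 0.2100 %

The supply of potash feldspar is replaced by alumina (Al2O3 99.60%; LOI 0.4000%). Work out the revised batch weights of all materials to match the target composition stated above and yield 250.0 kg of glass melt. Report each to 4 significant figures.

Full precision is carried throughout — intermediates are shown, rounded to four significant digits, in the working — every reported result is rounded exactly once. Derived quantities are re-derived at exact precision (totals, five oxide percentages, ignition loss, net glass mass, the yield) from the weighed amounts per 250.0 kg of glass as set out in the problem or the answer.
Target oxide masses per 250.0 kg glass melt:
  Al2O3: 2.722% × 250.0 = 6.805 kg
  Na2O: 6.066% × 250.0 = 15.16 kg
  K2O: 8.064% × 250.0 = 20.16 kg
  ZrO2: 6.282% × 250.0 = 15.70 kg
  SiO2: 76.87% × 250.0 = 192.2 kg
Balance tally, oxide-wise, given the weights on record, for the quoted basis mass (sums match the target masses given rounding of the digits):
  Al2O3: 6.274·0.9960 + 185.3·0.003000 = 6.805 kg (target 6.805 kg)
  Na2O: 25.91·0.5854 = 15.17 kg (target 15.16 kg)
  K2O: 29.81·0.6763 = 20.16 kg (target 20.16 kg)
  ZrO2: 23.52·0.6677 = 15.70 kg (target 15.70 kg)
  SiO2: 23.52·0.3313 + 185.3·0.9949 = 192.1 kg (target 192.2 kg)
Consistency of the glass mass: total batch − LOI = 250.0 kg (oxide target masses add up to 250.0 kg; against the stated basis, 250.0 kg — gaps are rounding artifacts).
Batch grand total — Σ batch = 270.8 kg; the LOI term Σ batch·LOI equals 20.83 kg; yield = glass ÷ total batch = 92.31%.

Revised batch per 250.0 kg glass melt:
  sodium carbonate: 25.91 kg
  zircon sand: 23.52 kg
  K2CO3: 29.81 kg
  alumina: 6.274 kg
  sand: 185.3 kg
Total batch = 270.8 kg; LOI loss = 20.83 kg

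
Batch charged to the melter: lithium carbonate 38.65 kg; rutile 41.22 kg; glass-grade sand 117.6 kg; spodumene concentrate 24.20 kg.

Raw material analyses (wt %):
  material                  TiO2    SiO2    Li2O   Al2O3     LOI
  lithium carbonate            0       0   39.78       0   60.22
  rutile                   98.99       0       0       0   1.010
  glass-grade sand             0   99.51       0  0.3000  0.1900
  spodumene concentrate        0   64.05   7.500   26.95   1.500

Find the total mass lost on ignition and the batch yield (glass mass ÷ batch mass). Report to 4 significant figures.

Working values are printed, with 4-significant-digit rounding, in the working; exact precision is held at each step — every reported result takes a single rounding — derived quantities (the yield, ignition loss, the totals, the four compositions, net glass mass) are rebuilt from the weighed amounts on 197.4 kg of glass in exact precision precisely as stated by problem or answer.
Material-by-material LOI:
  lithium carbonate: 38.65 × 0.6022 = 23.28 kg
  rutile: 41.22 × 0.01010 = 0.4163 kg
  glass-grade sand: 117.6 × 0.001900 = 0.2234 kg
  spodumene concentrate: 24.20 × 0.01500 = 0.3630 kg
Total LOI = 24.28 kg
Glass = batch − LOI = 221.7 − 24.28 = 197.4 kg

LOI loss = 24.28 kg; glass = 197.4 kg; yield = 89.05%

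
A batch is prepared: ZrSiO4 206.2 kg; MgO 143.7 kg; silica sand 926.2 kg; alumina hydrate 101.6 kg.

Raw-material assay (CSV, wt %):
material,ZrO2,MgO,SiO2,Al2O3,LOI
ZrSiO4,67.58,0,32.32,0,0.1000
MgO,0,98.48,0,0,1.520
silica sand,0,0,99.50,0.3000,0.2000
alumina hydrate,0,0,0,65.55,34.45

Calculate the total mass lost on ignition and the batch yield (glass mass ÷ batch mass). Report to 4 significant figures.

Mid-chain values are displayed with 4-significant-digit rounding alongside each step. Every computation runs at full precision from first step to last — each reported number takes exactly one rounding. The derived quantities (totals, the four compositions, glass mass, yield, ignition loss) are recomputed at full precision from the weighed amounts on 1338 kg of glass exactly as printed in question or answer.
Loss on ignition, line by line:
  ZrSiO4: 206.2 × 0.001000 = 0.2062 kg
  MgO: 143.7 × 0.01520 = 2.184 kg
  silica sand: 926.2 × 0.002000 = 1.852 kg
  alumina hydrate: 101.6 × 0.3445 = 35.00 kg
Total LOI = 39.24 kg
Glass = batch − LOI = 1378 − 39.24 = 1338 kg

LOI loss = 39.24 kg; glass = 1338 kg; yield = 97.15%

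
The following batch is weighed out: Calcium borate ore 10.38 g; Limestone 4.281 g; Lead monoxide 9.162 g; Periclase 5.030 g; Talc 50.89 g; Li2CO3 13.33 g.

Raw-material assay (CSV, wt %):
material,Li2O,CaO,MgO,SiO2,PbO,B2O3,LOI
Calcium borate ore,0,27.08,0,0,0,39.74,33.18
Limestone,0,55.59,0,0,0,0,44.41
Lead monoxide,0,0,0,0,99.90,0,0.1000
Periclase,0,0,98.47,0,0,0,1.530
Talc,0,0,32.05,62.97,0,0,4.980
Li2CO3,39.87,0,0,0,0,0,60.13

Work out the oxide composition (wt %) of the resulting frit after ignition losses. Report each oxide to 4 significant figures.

All internal work keeps full precision in all steps; values along the way are displayed, rounded to four significant figures, between the steps; a single rounding yields each reported result; all derived quantities (totals, yield, net glass mass, the six compositions, LOI) are carried in exact precision from the weighed amounts per 77.09 g of glass, exactly as printed in the problem or answer text.
Mass of each oxide from the mix:
  Li2O: 13.33·0.3987 = 5.315 g
  CaO: 10.38·0.2708 + 4.281·0.5559 = 5.191 g
  MgO: 5.030·0.9847 + 50.89·0.3205 = 21.26 g
  SiO2: 50.89·0.6297 = 32.05 g
  PbO: 9.162·0.9990 = 9.153 g
  B2O3: 10.38·0.3974 = 4.125 g
LOI: 10.38·0.3318 + 4.281·0.4441 + 9.162·0.001000 + 5.030·0.01530 + 50.89·0.04980 + 13.33·0.6013 = 15.98 g
Glass = total batch minus LOI = 93.07 − 15.98 = 77.09 g (consistent with Σ oxide mass)
each oxide over glass, ×100, is wt %

Glass mass = 77.09 g (batch 93.07 − LOI 15.98).
Composition: Li2O 6.894%, CaO 6.733%, MgO 27.58%, SiO2 41.57%, PbO 11.87%, B2O3 5.351%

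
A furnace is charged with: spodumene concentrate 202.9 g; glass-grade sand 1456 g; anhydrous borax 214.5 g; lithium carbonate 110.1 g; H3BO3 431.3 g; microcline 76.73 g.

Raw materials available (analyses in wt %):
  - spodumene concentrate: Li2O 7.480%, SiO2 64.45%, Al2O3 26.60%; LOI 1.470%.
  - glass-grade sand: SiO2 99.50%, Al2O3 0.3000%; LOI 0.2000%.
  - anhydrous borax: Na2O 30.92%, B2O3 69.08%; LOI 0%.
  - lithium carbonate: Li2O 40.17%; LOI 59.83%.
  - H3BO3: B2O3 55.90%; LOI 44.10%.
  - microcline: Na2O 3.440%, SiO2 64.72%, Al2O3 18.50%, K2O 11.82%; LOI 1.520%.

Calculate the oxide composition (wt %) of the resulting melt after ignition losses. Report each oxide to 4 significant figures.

Full float precision is maintained throughout; in-progress results are displayed rounded to four significant digits in the printout — each reported number is rounded only once — derived quantities, including ignition loss, yield, the totals, glass mass, the six compositions, are computed starting from the weights at 2228 g of glass in full float precision as quoted within the problem or answer text.
Delivered oxide masses:
  Li2O: 202.9·0.07480 + 110.1·0.4017 = 59.40 g
  Na2O: 214.5·0.3092 + 76.73·0.03440 = 68.96 g
  SiO2: 202.9·0.6445 + 1456·0.9950 + 76.73·0.6472 = 1629 g
  Al2O3: 202.9·0.2660 + 1456·0.003000 + 76.73·0.1850 = 72.53 g
  K2O: 76.73·0.1182 = 9.069 g
  B2O3: 214.5·0.6908 + 431.3·0.5590 = 389.3 g
LOI: 202.9·0.01470 + 1456·0.002000 + 110.1·0.5983 + 431.3·0.4410 + 76.73·0.01520 = 263.1 g
Glass = total batch minus LOI = 2492 − 263.1 = 2228 g (matching Σ of the oxides)
wt %: oxide over glass, times 100

Glass mass = 2228 g (batch 2492 − LOI 263.1).
Composition: Li2O 2.666%, Na2O 3.095%, SiO2 73.11%, Al2O3 3.255%, K2O 0.4070%, B2O3 17.47%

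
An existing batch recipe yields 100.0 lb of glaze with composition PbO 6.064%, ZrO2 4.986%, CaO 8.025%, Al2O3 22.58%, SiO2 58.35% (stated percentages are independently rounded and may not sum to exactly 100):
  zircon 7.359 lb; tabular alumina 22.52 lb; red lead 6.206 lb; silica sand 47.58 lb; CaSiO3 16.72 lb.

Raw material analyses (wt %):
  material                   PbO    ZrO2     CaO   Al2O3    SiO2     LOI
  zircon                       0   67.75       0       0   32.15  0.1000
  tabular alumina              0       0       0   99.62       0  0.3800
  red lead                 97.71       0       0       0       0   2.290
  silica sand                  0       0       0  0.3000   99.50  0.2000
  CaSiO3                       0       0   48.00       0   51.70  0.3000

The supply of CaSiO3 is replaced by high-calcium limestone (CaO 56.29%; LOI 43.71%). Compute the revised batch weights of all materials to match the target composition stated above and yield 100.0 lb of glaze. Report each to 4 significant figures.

Revised batch per 100.0 lb glaze:
  zircon: 7.359 lb
  tabular alumina: 22.50 lb
  red lead: 6.206 lb
  silica sand: 56.27 lb
  high-calcium limestone: 14.26 lb
Total batch = 106.6 lb; LOI loss = 6.581 lb

All internal work keeps exact precision end to end. The intermediate values are printed with 4-significant-figure rounding on the page. Each reported figure includes exactly one rounding — derived quantities (yield, the totals, LOI, five oxide percentages, glass mass) are carried at exact precision starting from the weights at 100.0 lb of glass, as quoted within the question or the answer.
Target masses of each oxide per 100.0 lb glaze:
  PbO: 6.064% × 100.0 = 6.064 lb
  ZrO2: 4.986% × 100.0 = 4.986 lb
  CaO: 8.025% × 100.0 = 8.025 lb
  Al2O3: 22.58% × 100.0 = 22.58 lb
  SiO2: 58.35% × 100.0 = 58.35 lb
A balance pass over the oxides, applying the batch weights above, relative to the basis at hand (target by target, the sums agree modulo rounding of the values):
  PbO: 6.206·0.9771 = 6.064 lb (target 6.064 lb)
  ZrO2: 7.359·0.6775 = 4.986 lb (target 4.986 lb)
  CaO: 14.26·0.5629 = 8.027 lb (target 8.025 lb)
  Al2O3: 22.50·0.9962 + 56.27·0.003000 = 22.58 lb (target 22.58 lb)
  SiO2: 7.359·0.3215 + 56.27·0.9950 = 58.35 lb (target 58.35 lb)
The glass-mass cross-check: the batch minus its LOI: 100.0 lb (oxide target masses add up to 100.0 lb; basis as stated: 100.0 lb — gaps are rounding artifacts).
Batch grand total — Σ batch = 106.6 lb; Σ batch·LOI gives LOI loss = 6.581 lb; the yield ratio, glass ÷ batch: 93.83%.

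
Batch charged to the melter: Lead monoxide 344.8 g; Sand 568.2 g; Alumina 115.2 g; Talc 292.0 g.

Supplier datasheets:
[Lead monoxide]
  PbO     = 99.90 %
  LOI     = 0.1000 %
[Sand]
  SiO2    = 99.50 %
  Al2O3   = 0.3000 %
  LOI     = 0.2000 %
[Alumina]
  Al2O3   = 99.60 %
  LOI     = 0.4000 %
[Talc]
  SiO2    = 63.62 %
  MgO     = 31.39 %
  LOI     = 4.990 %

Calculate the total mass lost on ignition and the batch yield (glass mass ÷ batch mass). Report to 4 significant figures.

Each numeric step runs at full precision all the way through; values along the way are printed, rounded to 4 significant digits, on the page; each reported value carries a single rounding; the derived quantities (four oxide percentages, glass mass, the totals, ignition loss, yield) are rebuilt at exact precision starting from the weights at 1304 g of glass precisely as stated by the problem or answer text.
Material-by-material LOI:
  Lead monoxide: 344.8 × 0.001000 = 0.3448 g
  Sand: 568.2 × 0.002000 = 1.136 g
  Alumina: 115.2 × 0.004000 = 0.4608 g
  Talc: 292.0 × 0.04990 = 14.57 g
Total LOI = 16.51 g
Glass = batch − LOI = 1320 − 16.51 = 1304 g

LOI loss = 16.51 g; glass = 1304 g; yield = 98.75%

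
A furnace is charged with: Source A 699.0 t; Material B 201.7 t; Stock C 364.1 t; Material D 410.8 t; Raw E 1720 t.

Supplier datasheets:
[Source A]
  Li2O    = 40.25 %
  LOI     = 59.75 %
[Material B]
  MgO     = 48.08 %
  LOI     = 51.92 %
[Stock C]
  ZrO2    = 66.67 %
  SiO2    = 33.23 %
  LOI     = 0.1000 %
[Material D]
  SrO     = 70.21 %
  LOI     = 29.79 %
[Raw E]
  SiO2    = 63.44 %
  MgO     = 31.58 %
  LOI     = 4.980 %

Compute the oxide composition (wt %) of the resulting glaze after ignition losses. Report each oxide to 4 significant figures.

Glass mass = 2665 t (batch 3396 − LOI 730.8).
Composition: ZrO2 9.109%, Li2O 10.56%, SiO2 45.49%, MgO 24.02%, SrO 10.82%

All internal work carries full float precision at every stage — rounding to 4 significant figures extends to each mid-chain value as printed; exactly one rounding is applied to every reported result — derived quantities (the yield, the totals, ignition loss, five oxide percentages, glass mass) are computed from the batch weights per 2665 t of glass at exact precision as quoted within question or answer.
Delivered oxide masses:
  ZrO2: 364.1·0.6667 = 242.7 t
  Li2O: 699.0·0.4025 = 281.3 t
  SiO2: 364.1·0.3323 + 1720·0.6344 = 1212 t
  MgO: 201.7·0.4808 + 1720·0.3158 = 640.2 t
  SrO: 410.8·0.7021 = 288.4 t
LOI: 699.0·0.5975 + 201.7·0.5192 + 364.1·0.001000 + 410.8·0.2979 + 1720·0.04980 = 730.8 t
Net of LOI, the glass mass = 3396 − 730.8 = 2665 t (equal to the oxide-mass sum)
oxide / glass × 100 gives the wt %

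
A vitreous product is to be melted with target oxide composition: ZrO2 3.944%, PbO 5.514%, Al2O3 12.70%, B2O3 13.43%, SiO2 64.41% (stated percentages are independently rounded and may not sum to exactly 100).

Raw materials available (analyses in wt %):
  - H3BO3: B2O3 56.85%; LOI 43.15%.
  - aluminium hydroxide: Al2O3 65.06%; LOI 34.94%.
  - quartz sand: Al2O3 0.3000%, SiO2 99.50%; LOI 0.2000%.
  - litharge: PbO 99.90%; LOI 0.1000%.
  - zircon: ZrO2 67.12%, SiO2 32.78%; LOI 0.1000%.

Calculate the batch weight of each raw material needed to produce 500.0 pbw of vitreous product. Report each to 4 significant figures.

Batch per 500.0 pbw vitreous product:
  H3BO3: 118.1 pbw
  aluminium hydroxide: 96.15 pbw
  quartz sand: 314.0 pbw
  litharge: 27.60 pbw
  zircon: 29.38 pbw
Total batch = 585.2 pbw; LOI loss = 85.24 pbw; yield = 85.43%

The whole derivation keeps full float precision in every operation; values along the way are printed, rounded to 4 significant digits, alongside each step — each reported figure takes just one rounding. Derived quantities (net glass mass, yield, five oxide percentages, the totals, LOI) are computed from the batch weights per 500.0 pbw of glass in full float precision as given in either problem or answer.
The oxide mass targets at 500.0 pbw vitreous product:
  ZrO2: 3.944% × 500.0 = 19.72 pbw
  PbO: 5.514% × 500.0 = 27.57 pbw
  Al2O3: 12.70% × 500.0 = 63.50 pbw
  B2O3: 13.43% × 500.0 = 67.15 pbw
  SiO2: 64.41% × 500.0 = 322.0 pbw
Sums-versus-targets review working from each reported weight, versus the basis set out (sums match the target masses exact up to rounding of places):
  ZrO2: 29.38·0.6712 = 19.72 pbw (target 19.72 pbw)
  PbO: 27.60·0.9990 = 27.57 pbw (target 27.57 pbw)
  Al2O3: 96.15·0.6506 + 314.0·0.003000 = 63.50 pbw (target 63.50 pbw)
  B2O3: 118.1·0.5685 = 67.14 pbw (target 67.15 pbw)
  SiO2: 314.0·0.9950 + 29.38·0.3278 = 322.1 pbw (target 322.0 pbw)
Auditing the glass mass value: Σ batch − LOI loss = 500.0 pbw (oxide target masses add up to 500.0 pbw; with the basis standing at 500.0 pbw — differing by rounding only).
Batch grand total — Σ batch = 585.2 pbw; ignition loss, Σ(batch × LOI) = 85.24 pbw; yield, glass over the total, = 85.43%.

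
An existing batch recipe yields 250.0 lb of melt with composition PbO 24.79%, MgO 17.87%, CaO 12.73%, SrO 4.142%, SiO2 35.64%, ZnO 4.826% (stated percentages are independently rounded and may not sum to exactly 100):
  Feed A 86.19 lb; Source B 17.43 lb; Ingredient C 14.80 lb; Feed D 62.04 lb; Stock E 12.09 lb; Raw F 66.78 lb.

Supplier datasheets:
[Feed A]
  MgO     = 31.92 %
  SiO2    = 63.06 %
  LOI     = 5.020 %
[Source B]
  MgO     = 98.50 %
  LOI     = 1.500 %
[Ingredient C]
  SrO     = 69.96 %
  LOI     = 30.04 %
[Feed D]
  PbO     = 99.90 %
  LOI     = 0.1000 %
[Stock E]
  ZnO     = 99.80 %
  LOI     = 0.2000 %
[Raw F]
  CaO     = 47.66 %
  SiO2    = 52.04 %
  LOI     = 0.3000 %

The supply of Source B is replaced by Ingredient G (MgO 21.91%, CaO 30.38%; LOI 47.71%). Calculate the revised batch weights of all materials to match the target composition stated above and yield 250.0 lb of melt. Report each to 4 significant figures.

Revised batch per 250.0 lb melt:
  Feed A: 109.5 lb
  Ingredient G: 44.35 lb
  Ingredient C: 14.80 lb
  Feed D: 62.04 lb
  Stock E: 12.09 lb
  Raw F: 38.51 lb
Total batch = 281.3 lb; LOI loss = 31.30 lb

Working values are shown (rounded to 4 significant figures) when written out; every computation keeps exact precision through every step. A single rounding completes every reported result — all derived quantities (LOI, the totals, the yield, glass mass, the six compositions) are re-derived at full precision from the weighed amounts per 250.0 lb of glass, exactly as printed in the problem or the answer.
Oxide-by-oxide targets in 250.0 lb melt:
  PbO: 24.79% × 250.0 = 61.98 lb
  MgO: 17.87% × 250.0 = 44.68 lb
  CaO: 12.73% × 250.0 = 31.82 lb
  SrO: 4.142% × 250.0 = 10.36 lb
  SiO2: 35.64% × 250.0 = 89.10 lb
  ZnO: 4.826% × 250.0 = 12.06 lb
Mass-balance tally per oxide from the weights as reported, at the basis given (summed amounts equal target values exact up to rounding of places):
  PbO: 62.04·0.9990 = 61.98 lb (target 61.98 lb)
  MgO: 109.5·0.3192 + 44.35·0.2191 = 44.67 lb (target 44.68 lb)
  CaO: 44.35·0.3038 + 38.51·0.4766 = 31.83 lb (target 31.82 lb)
  SrO: 14.80·0.6996 = 10.35 lb (target 10.36 lb)
  SiO2: 109.5·0.6306 + 38.51·0.5204 = 89.09 lb (target 89.10 lb)
  ZnO: 12.09·0.9980 = 12.07 lb (target 12.06 lb)
Glass-mass closure: the batch minus its LOI: 250.0 lb (oxide target masses add up to 250.0 lb; versus the stated basis of 250.0 lb — rounding explains the deltas).
Adding the batch up: Σ batch = 281.3 lb; loss to ignition Σ batch·LOI = 31.30 lb; yield: glass divided by total = 88.87%.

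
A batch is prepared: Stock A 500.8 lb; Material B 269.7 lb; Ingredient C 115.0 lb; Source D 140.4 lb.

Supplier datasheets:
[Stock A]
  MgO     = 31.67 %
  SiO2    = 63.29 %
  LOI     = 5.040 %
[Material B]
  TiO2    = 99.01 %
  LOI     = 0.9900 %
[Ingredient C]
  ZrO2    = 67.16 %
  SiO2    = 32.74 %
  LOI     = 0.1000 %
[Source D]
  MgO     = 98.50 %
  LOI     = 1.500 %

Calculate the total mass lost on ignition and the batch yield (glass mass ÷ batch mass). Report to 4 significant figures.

Intermediates are printed (rounded to 4 significant digits) across the worked steps — every computation runs at full precision in every operation; each reported result takes just one rounding. All derived quantities are rebuilt from the batch weights for 995.8 lb of glass in exact precision (LOI, the totals, net glass mass, the four compositions, the yield) as set out in the problem or answer text.
Per-material ignition loss:
  Stock A: 500.8 × 0.05040 = 25.24 lb
  Material B: 269.7 × 0.009900 = 2.670 lb
  Ingredient C: 115.0 × 0.001000 = 0.1150 lb
  Source D: 140.4 × 0.01500 = 2.106 lb
Total LOI = 30.13 lb
Glass = batch − LOI = 1026 − 30.13 = 995.8 lb

LOI loss = 30.13 lb; glass = 995.8 lb; yield = 97.06%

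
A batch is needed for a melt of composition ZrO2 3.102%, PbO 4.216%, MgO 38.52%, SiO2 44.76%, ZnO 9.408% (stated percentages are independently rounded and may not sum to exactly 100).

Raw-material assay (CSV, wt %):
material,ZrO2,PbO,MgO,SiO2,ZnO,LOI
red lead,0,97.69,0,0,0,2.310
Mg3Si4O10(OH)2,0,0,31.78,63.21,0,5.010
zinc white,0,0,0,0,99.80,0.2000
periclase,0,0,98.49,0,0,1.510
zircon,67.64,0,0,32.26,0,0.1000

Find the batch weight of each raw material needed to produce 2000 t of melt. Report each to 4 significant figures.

Batch per 2000 t melt:
  red lead: 86.31 t
  Mg3Si4O10(OH)2: 1369 t
  zinc white: 188.5 t
  periclase: 340.3 t
  zircon: 91.72 t
Total batch = 2076 t; LOI loss = 76.19 t; yield = 96.33%

Every computation runs at exact precision in all steps. Intermediates are displayed with 4-significant-figure rounding at each printed step. Every reported value takes just one rounding; the derived quantities (the yield, the five compositions, the totals, ignition loss, net glass mass) are re-derived in exact precision from the batch weights for 2000 t of glass, exactly as shown in the problem or the answer.
Target oxide masses per 2000 t melt:
  ZrO2: 3.102% × 2000 = 62.04 t
  PbO: 4.216% × 2000 = 84.32 t
  MgO: 38.52% × 2000 = 770.4 t
  SiO2: 44.76% × 2000 = 895.2 t
  ZnO: 9.408% × 2000 = 188.2 t
Sums-versus-targets review per the reported batch figures, relative to the basis at hand (each sum matches its target mass net of answer rounding effects):
  ZrO2: 91.72·0.6764 = 62.04 t (target 62.04 t)
  PbO: 86.31·0.9769 = 84.32 t (target 84.32 t)
  MgO: 1369·0.3178 + 340.3·0.9849 = 770.2 t (target 770.4 t)
  SiO2: 1369·0.6321 + 91.72·0.3226 = 894.9 t (target 895.2 t)
  ZnO: 188.5·0.9980 = 188.1 t (target 188.2 t)
The glass-mass cross-check: batch total minus LOI = 2000 t (the targets, summed, come to 2000 t; stated basis 2000 t — differing by rounding only).
Summing the batch: Σ batch = 2076 t; LOI removed, Σ of batch·LOI: 76.19 t; glass ÷ batch gives a yield of 96.33%.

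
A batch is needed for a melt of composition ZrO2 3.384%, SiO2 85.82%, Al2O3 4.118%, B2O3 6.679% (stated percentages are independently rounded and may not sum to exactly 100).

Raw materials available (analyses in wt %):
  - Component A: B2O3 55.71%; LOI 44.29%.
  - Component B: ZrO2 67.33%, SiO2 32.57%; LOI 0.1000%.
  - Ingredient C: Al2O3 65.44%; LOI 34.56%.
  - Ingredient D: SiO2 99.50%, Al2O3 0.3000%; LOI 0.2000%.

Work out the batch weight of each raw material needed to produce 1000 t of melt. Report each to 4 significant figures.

Batch per 1000 t melt:
  Component A: 119.9 t
  Component B: 50.26 t
  Ingredient C: 59.05 t
  Ingredient D: 846.1 t
Total batch = 1075 t; LOI loss = 75.25 t; yield = 93.00%

Rounding to four significant digits applies to each mid-chain value as printed; every computation holds full float precision end to end; a single rounding completes every reported number. Derived quantities (glass mass, yield, totals, LOI, four oxide percentages) are carried using the weight values per 1000 t of glass at full float precision as given in the problem or answer text.
Per-oxide target masses for 1000 t melt:
  ZrO2: 3.384% × 1000 = 33.84 t
  SiO2: 85.82% × 1000 = 858.2 t
  Al2O3: 4.118% × 1000 = 41.18 t
  B2O3: 6.679% × 1000 = 66.79 t
A balance pass over the oxides, on the weights just shown, per the basis as stated (every target is met by its sum modulo rounding of the values):
  ZrO2: 50.26·0.6733 = 33.84 t (target 33.84 t)
  SiO2: 50.26·0.3257 + 846.1·0.9950 = 858.2 t (target 858.2 t)
  Al2O3: 59.05·0.6544 + 846.1·0.003000 = 41.18 t (target 41.18 t)
  B2O3: 119.9·0.5571 = 66.80 t (target 66.79 t)
The glass-mass cross-check: batch Σ − ignition loss = 1000 t (per-oxide target masses sum to 1000 t; versus the stated basis of 1000 t — deltas are rounding alone).
Whole-batch sum: Σ batch = 1075 t; loss to ignition Σ batch·LOI = 75.25 t; the yield ratio, glass ÷ batch: 93.00%.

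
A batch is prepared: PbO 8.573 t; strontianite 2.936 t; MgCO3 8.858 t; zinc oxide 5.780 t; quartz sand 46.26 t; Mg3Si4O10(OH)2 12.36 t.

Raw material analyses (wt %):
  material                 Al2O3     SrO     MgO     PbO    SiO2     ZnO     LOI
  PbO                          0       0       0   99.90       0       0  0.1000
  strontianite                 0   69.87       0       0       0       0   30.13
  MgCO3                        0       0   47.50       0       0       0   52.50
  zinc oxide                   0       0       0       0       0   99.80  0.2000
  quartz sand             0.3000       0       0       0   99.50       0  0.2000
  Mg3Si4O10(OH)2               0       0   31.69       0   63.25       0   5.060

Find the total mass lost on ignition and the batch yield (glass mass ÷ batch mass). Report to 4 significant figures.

LOI loss = 6.273 t; glass = 78.49 t; yield = 92.60%

Working values appear, rounded to four significant digits, between the steps. Each numeric step runs at exact precision throughout. Exactly one rounding lands on every reported result; derived quantities, which include six oxide percentages, yield, totals, glass mass, LOI, are rebuilt in full precision, as set out in problem or answer, starting from the weights at 78.49 t of glass.
Loss on ignition, line by line:
  PbO: 8.573 × 0.001000 = 0.008573 t
  strontianite: 2.936 × 0.3013 = 0.8846 t
  MgCO3: 8.858 × 0.5250 = 4.650 t
  zinc oxide: 5.780 × 0.002000 = 0.01156 t
  quartz sand: 46.26 × 0.002000 = 0.09252 t
  Mg3Si4O10(OH)2: 12.36 × 0.05060 = 0.6254 t
Total LOI = 6.273 t
Glass = batch − LOI = 84.77 − 6.273 = 78.49 t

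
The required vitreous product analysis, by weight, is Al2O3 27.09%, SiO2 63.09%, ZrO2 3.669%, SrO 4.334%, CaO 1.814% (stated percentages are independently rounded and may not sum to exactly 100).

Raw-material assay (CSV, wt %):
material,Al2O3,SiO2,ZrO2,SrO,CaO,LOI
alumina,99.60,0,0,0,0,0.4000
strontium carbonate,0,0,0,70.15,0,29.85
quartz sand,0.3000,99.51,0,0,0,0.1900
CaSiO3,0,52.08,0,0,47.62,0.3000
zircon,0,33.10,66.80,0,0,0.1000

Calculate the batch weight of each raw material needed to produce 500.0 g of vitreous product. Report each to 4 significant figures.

Batch per 500.0 g vitreous product:
  alumina: 135.1 g
  strontium carbonate: 30.89 g
  quartz sand: 297.9 g
  CaSiO3: 19.05 g
  zircon: 27.46 g
Total batch = 510.4 g; LOI loss = 10.41 g; yield = 97.96%

In-progress results are printed with 4-significant-figure rounding at each printed step; all internal work keeps full precision in all steps. Every reported result undergoes a single rounding; the derived quantities are carried at full float precision (five oxide percentages, net glass mass, ignition loss, yield, the totals) starting from the weights for 500.0 g of glass, precisely as stated by problem or answer.
Per-oxide target masses for 500.0 g vitreous product:
  Al2O3: 27.09% × 500.0 = 135.4 g
  SiO2: 63.09% × 500.0 = 315.4 g
  ZrO2: 3.669% × 500.0 = 18.34 g
  SrO: 4.334% × 500.0 = 21.67 g
  CaO: 1.814% × 500.0 = 9.070 g
Oxide-by-oxide audit using the reported weights, relative to the basis at hand (each sum matches its target mass up to rounding of the answer):
  Al2O3: 135.1·0.9960 + 297.9·0.003000 = 135.5 g (target 135.4 g)
  SiO2: 297.9·0.9951 + 19.05·0.5208 + 27.46·0.3310 = 315.5 g (target 315.4 g)
  ZrO2: 27.46·0.6680 = 18.34 g (target 18.34 g)
  SrO: 30.89·0.7015 = 21.67 g (target 21.67 g)
  CaO: 19.05·0.4762 = 9.072 g (target 9.070 g)
Glass mass check: net batch after ignition = 500.0 g (the Σ of target masses is 500.0 g; with the basis standing at 500.0 g — deltas are rounding alone).
Batch grand total — Σ batch = 510.4 g; the LOI term Σ batch·LOI equals 10.41 g; glass ÷ batch gives a yield of 97.96%.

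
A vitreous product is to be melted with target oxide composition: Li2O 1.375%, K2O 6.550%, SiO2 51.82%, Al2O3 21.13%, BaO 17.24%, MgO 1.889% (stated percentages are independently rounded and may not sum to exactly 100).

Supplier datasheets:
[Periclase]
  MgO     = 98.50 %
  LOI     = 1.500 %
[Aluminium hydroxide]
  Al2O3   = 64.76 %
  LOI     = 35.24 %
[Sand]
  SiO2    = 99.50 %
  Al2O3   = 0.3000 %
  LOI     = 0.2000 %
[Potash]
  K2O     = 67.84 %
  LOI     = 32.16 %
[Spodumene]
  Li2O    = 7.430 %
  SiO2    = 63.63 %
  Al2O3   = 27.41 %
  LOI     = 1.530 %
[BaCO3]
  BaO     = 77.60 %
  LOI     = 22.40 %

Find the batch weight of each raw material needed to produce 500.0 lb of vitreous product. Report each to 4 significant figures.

Intermediates are printed, rounded to four significant figures, within the worked lines. All arithmetic carries full precision in every operation. Exactly one rounding lands on each reported figure. The derived quantities, including the totals, yield, six oxide percentages, glass mass, LOI, are recomputed starting from the weights at 500.0 lb of glass at exact precision as written in question or answer.
Target masses of each oxide per 500.0 lb vitreous product:
  Li2O: 1.375% × 500.0 = 6.875 lb
  K2O: 6.550% × 500.0 = 32.75 lb
  SiO2: 51.82% × 500.0 = 259.1 lb
  Al2O3: 21.13% × 500.0 = 105.6 lb
  BaO: 17.24% × 500.0 = 86.20 lb
  MgO: 1.889% × 500.0 = 9.445 lb
Balance tally, oxide-wise, working from each reported weight, relative to the basis at hand (each sum matches its target mass modulo rounding of the values):
  Li2O: 92.53·0.07430 = 6.875 lb (target 6.875 lb)
  K2O: 48.28·0.6784 = 32.75 lb (target 32.75 lb)
  SiO2: 201.2·0.9950 + 92.53·0.6363 = 259.1 lb (target 259.1 lb)
  Al2O3: 123.0·0.6476 + 201.2·0.003000 + 92.53·0.2741 = 105.6 lb (target 105.6 lb)
  BaO: 111.1·0.7760 = 86.21 lb (target 86.20 lb)
  MgO: 9.589·0.9850 = 9.445 lb (target 9.445 lb)
Glass-mass bookkeeping: batch total minus LOI = 500.0 lb (summing oxide targets gives 500.0 lb; versus the stated basis of 500.0 lb — rounding explains the deltas).
Batch grand total — Σ batch = 585.7 lb; Σ batch·LOI gives LOI loss = 85.72 lb; yield, glass over the total, = 85.36%.

Batch per 500.0 lb vitreous product:
  Periclase: 9.589 lb
  Aluminium hydroxide: 123.0 lb
  Sand: 201.2 lb
  Potash: 48.28 lb
  Spodumene: 92.53 lb
  BaCO3: 111.1 lb
Total batch = 585.7 lb; LOI loss = 85.72 lb; yield = 85.36%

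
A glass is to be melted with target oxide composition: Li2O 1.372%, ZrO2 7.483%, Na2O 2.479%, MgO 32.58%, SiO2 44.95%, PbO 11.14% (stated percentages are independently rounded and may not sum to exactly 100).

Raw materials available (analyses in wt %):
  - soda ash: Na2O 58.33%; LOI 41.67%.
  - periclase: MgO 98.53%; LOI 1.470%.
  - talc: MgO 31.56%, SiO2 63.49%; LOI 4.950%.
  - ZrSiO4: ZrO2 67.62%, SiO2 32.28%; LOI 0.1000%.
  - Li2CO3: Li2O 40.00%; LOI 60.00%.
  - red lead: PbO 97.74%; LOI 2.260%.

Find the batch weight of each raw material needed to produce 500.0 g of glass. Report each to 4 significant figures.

In-progress results are displayed (rounded to 4 significant digits) across the worked steps — the working math runs at exact precision at each step. Each reported figure carries a single rounding — the derived quantities (glass mass, the totals, yield, the six compositions, LOI) are computed from the batch weights at 500.0 g of glass in exact precision precisely as stated by question or answer.
The oxide mass targets at 500.0 g glass:
  Li2O: 1.372% × 500.0 = 6.860 g
  ZrO2: 7.483% × 500.0 = 37.42 g
  Na2O: 2.479% × 500.0 = 12.40 g
  MgO: 32.58% × 500.0 = 162.9 g
  SiO2: 44.95% × 500.0 = 224.8 g
  PbO: 11.14% × 500.0 = 55.70 g
Sums-versus-targets review applying the batch weights above, at the basis given (each sum matches its target mass given rounding of the digits):
  Li2O: 17.15·0.4000 = 6.860 g (target 6.860 g)
  ZrO2: 55.33·0.6762 = 37.41 g (target 37.42 g)
  Na2O: 21.25·0.5833 = 12.40 g (target 12.40 g)
  MgO: 60.95·0.9853 + 325.9·0.3156 = 162.9 g (target 162.9 g)
  SiO2: 325.9·0.6349 + 55.33·0.3228 = 224.8 g (target 224.8 g)
  PbO: 56.99·0.9774 = 55.70 g (target 55.70 g)
Glass-mass bookkeeping: batch Σ − ignition loss = 500.1 g (the Σ of target masses is 500.0 g; the stated basis being 500.0 g — deltas are rounding alone).
Adding the batch up: Σ batch = 537.6 g; LOI removed, Σ of batch·LOI: 37.52 g; as yield: glass ÷ batch → 93.02%.

Batch per 500.0 g glass:
  soda ash: 21.25 g
  periclase: 60.95 g
  talc: 325.9 g
  ZrSiO4: 55.33 g
  Li2CO3: 17.15 g
  red lead: 56.99 g
Total batch = 537.6 g; LOI loss = 37.52 g; yield = 93.02%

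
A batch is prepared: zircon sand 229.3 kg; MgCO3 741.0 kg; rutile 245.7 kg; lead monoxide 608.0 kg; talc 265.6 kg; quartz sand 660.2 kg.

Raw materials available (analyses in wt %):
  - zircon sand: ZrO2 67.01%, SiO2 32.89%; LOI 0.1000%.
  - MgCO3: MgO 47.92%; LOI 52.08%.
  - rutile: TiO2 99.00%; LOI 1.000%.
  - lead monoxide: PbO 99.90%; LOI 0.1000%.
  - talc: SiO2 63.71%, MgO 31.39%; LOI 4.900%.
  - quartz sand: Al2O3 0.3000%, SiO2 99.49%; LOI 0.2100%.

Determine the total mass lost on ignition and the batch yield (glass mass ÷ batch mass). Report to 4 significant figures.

Each numeric step maintains full precision through every step; the intermediate values are displayed, with 4-significant-digit rounding, in the working — each reported result is rounded a single time. All derived quantities (ignition loss, the yield, the totals, glass mass, six oxide percentages) are recomputed at exact precision from the batch weights on 2346 kg of glass, exactly as shown in either problem or answer.
Per-material ignition loss:
  zircon sand: 229.3 × 0.001000 = 0.2293 kg
  MgCO3: 741.0 × 0.5208 = 385.9 kg
  rutile: 245.7 × 0.01000 = 2.457 kg
  lead monoxide: 608.0 × 0.001000 = 0.6080 kg
  talc: 265.6 × 0.04900 = 13.01 kg
  quartz sand: 660.2 × 0.002100 = 1.386 kg
Total LOI = 403.6 kg
Glass = batch − LOI = 2750 − 403.6 = 2346 kg

LOI loss = 403.6 kg; glass = 2346 kg; yield = 85.32%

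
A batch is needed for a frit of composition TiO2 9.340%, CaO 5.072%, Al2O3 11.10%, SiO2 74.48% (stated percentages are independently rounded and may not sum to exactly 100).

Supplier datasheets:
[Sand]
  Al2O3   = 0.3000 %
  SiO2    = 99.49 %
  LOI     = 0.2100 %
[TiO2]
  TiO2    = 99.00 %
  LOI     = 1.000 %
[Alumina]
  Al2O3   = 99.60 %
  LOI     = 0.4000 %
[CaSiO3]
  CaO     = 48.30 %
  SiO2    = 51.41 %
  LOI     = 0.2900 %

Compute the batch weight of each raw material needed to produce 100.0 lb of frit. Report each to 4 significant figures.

Batch per 100.0 lb frit:
  Sand: 69.44 lb
  TiO2: 9.434 lb
  Alumina: 10.94 lb
  CaSiO3: 10.50 lb
Total batch = 100.3 lb; LOI loss = 0.3144 lb; yield = 99.69%

The intermediate values appear rounded to four significant digits in the working; all arithmetic maintains full precision through every step. A single rounding yields every reported value — the derived quantities, which include the totals, ignition loss, glass mass, four oxide percentages, the yield, are rebuilt at exact precision, as given in the question or the answer, starting from the weights at 100.0 lb of glass.
Oxide-by-oxide targets in 100.0 lb frit:
  TiO2: 9.340% × 100.0 = 9.340 lb
  CaO: 5.072% × 100.0 = 5.072 lb
  Al2O3: 11.10% × 100.0 = 11.10 lb
  SiO2: 74.48% × 100.0 = 74.48 lb
Per-oxide balance check working from each reported weight, relative to the basis at hand (every target is met by its sum within answer rounding):
  TiO2: 9.434·0.9900 = 9.340 lb (target 9.340 lb)
  CaO: 10.50·0.4830 = 5.071 lb (target 5.072 lb)
  Al2O3: 69.44·0.003000 + 10.94·0.9960 = 11.10 lb (target 11.10 lb)
  SiO2: 69.44·0.9949 + 10.50·0.5141 = 74.48 lb (target 74.48 lb)
Mass balance on the glass: batch Σ − ignition loss = 100.0 lb (the Σ of target masses is 99.99 lb; versus the stated basis of 100.0 lb — differing by rounding only).
Adding the batch up: Σ batch = 100.3 lb; Σ batch·LOI gives LOI loss = 0.3144 lb; yield, glass over the total, = 99.69%.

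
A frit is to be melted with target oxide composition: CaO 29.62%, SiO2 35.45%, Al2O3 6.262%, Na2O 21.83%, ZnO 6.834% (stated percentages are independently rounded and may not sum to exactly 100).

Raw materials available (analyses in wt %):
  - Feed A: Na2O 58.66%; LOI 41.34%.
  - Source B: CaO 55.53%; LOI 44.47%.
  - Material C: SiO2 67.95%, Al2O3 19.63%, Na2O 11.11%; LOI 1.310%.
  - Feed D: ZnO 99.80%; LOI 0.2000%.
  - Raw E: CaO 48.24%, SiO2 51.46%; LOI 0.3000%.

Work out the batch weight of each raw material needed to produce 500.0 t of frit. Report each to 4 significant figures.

Batch per 500.0 t frit:
  Feed A: 155.9 t
  Source B: 150.4 t
  Material C: 159.5 t
  Feed D: 34.24 t
  Raw E: 133.8 t
Total batch = 633.8 t; LOI loss = 133.9 t; yield = 78.88%

In-progress results are shown rounded to 4 significant figures in the working; every computation holds full float precision in all steps. Every reported number is rounded exactly once; all derived quantities, including yield, glass mass, the totals, LOI, five oxide percentages, are computed using the weight values on 500.0 t of glass at full float precision precisely as stated by the question or the answer.
The oxide mass targets at 500.0 t frit:
  CaO: 29.62% × 500.0 = 148.1 t
  SiO2: 35.45% × 500.0 = 177.2 t
  Al2O3: 6.262% × 500.0 = 31.31 t
  Na2O: 21.83% × 500.0 = 109.2 t
  ZnO: 6.834% × 500.0 = 34.17 t
Balance tally, oxide-wise, applying the batch weights above, on the stated basis (target by target, the sums agree exact up to rounding of places):
  CaO: 150.4·0.5553 + 133.8·0.4824 = 148.1 t (target 148.1 t)
  SiO2: 159.5·0.6795 + 133.8·0.5146 = 177.2 t (target 177.2 t)
  Al2O3: 159.5·0.1963 = 31.31 t (target 31.31 t)
  Na2O: 155.9·0.5866 + 159.5·0.1111 = 109.2 t (target 109.2 t)
  ZnO: 34.24·0.9980 = 34.17 t (target 34.17 t)
Glass-mass closure: Σ batch − LOI loss = 499.9 t (targets for the oxides total 500.0 t; the stated basis being 500.0 t — gaps are rounding artifacts).
Total batch = Σ batch = 633.8 t; LOI removed, Σ of batch·LOI: 133.9 t; yield = glass ÷ total batch = 78.88%.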